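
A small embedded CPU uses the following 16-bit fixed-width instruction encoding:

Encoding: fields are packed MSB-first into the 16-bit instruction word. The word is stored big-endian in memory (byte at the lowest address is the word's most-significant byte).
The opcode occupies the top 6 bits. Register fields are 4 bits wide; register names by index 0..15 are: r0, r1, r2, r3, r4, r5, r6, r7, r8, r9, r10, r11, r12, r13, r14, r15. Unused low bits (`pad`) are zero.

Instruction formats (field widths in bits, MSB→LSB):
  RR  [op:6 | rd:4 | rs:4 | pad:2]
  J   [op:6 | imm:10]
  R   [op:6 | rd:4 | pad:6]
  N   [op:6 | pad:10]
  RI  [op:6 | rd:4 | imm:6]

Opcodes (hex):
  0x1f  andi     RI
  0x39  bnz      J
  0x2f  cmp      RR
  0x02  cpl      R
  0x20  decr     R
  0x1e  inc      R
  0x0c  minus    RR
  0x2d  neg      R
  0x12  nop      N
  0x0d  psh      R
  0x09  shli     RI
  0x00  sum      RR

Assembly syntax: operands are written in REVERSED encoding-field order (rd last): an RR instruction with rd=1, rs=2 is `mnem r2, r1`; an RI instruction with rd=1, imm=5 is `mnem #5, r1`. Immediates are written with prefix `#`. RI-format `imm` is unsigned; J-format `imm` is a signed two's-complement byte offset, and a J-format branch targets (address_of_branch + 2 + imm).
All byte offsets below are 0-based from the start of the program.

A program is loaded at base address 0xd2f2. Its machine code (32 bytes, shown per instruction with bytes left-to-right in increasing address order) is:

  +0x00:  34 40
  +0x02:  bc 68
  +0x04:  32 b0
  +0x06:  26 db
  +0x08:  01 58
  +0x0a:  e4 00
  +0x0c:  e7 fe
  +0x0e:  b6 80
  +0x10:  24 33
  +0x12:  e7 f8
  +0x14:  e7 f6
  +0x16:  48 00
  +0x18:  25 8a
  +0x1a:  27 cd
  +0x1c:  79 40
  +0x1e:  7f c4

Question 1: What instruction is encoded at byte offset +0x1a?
@+1a  big-endian(27 cd) = 0x27cd
  opcode bits[15:10]=0x9: shli/RI
  rd: (w>>6)&0xf=0xf → r15
  imm: (w>>0)&0x3f=0xd → #13

shli #13, r15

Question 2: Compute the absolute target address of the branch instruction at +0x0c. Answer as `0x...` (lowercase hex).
0xd2fe

off 0x0c: read e7 fe as big → 0xe7fe
  opcode bits[15:10]=0x39: bnz/J
  imm: (w>>0)&0x3ff=0x3fe (s10→-2) → #-2
  target = base 0xd2f2 + off 0x0c + 2 + imm -2 = 0xd2fe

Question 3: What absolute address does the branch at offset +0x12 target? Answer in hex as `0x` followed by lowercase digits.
0xd2fe

@+12  big-endian(e7 f8) = 0xe7f8
  top 6b → 0x39 → bnz [J]
  imm: (w>>0)&0x3ff=0x3f8 (s10→-8) → #-8
  target = base 0xd2f2 + off 0x12 + 2 + imm -8 = 0xd2fe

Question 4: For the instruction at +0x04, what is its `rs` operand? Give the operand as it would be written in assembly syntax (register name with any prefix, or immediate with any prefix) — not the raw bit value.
r12

+0x04: 32 b0 ⇒ word 0x32b0 (big)
  opcode bits[15:10]=0xc: minus/RR
  rd@[9:6]=0xa ⇒ r10
  rs@[5:2]=0xc ⇒ r12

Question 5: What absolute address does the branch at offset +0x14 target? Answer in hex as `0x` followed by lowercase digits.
0xd2fe

@+14  big-endian(e7 f6) = 0xe7f6
  top 6b → 0x39 → bnz [J]
  imm: (w>>0)&0x3ff=0x3f6 (s10→-10) → #-10
  target = base 0xd2f2 + off 0x14 + 2 + imm -10 = 0xd2fe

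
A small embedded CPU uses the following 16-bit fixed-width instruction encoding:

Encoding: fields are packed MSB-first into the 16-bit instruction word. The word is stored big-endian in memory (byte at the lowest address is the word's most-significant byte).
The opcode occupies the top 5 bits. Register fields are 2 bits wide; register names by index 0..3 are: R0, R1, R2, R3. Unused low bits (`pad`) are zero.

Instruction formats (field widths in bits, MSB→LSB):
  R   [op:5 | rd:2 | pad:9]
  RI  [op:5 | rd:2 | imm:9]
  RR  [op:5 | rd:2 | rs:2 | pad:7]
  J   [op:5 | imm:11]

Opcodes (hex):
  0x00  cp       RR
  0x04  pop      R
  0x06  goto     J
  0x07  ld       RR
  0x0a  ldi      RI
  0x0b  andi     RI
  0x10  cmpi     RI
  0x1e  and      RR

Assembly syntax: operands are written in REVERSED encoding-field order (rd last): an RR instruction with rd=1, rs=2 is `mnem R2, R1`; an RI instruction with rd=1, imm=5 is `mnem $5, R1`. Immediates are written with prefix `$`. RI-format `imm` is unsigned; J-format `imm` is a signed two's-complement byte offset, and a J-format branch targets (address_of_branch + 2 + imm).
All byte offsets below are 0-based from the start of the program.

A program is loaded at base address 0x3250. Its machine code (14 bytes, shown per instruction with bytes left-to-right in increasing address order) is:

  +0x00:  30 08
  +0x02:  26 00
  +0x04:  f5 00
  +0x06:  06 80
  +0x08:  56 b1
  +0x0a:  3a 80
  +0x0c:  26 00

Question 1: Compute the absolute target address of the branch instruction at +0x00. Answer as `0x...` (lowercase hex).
0x325a

[00] 30 08 → 0x3008
  op=0x3008>>11=0x6 ⇒ goto (J)
  imm: (w>>0)&0x7ff=0x8 → $8
  target = base 0x3250 + off 0x00 + 2 + imm 8 = 0x325a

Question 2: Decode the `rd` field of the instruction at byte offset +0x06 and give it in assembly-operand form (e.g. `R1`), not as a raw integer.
R3

@+06  big-endian(06 80) = 0x0680
  op=0x0680>>11=0x0 ⇒ cp (RR)
  [10:9] rd=3 = R3
  [8:7] rs=1 = R1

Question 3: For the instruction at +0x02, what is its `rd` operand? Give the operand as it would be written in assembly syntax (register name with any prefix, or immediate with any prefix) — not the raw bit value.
R3

off 0x02: read 26 00 as big → 0x2600
  opcode bits[15:11]=0x4: pop/R
  rd: (w>>9)&0x3=0x3 → R3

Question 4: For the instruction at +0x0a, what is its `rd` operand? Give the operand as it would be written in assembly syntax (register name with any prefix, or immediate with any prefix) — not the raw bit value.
R1

@+0a  big-endian(3a 80) = 0x3a80
  op=0x3a80>>11=0x7 ⇒ ld (RR)
  rd@[10:9]=0x1 ⇒ R1
  rs@[8:7]=0x1 ⇒ R1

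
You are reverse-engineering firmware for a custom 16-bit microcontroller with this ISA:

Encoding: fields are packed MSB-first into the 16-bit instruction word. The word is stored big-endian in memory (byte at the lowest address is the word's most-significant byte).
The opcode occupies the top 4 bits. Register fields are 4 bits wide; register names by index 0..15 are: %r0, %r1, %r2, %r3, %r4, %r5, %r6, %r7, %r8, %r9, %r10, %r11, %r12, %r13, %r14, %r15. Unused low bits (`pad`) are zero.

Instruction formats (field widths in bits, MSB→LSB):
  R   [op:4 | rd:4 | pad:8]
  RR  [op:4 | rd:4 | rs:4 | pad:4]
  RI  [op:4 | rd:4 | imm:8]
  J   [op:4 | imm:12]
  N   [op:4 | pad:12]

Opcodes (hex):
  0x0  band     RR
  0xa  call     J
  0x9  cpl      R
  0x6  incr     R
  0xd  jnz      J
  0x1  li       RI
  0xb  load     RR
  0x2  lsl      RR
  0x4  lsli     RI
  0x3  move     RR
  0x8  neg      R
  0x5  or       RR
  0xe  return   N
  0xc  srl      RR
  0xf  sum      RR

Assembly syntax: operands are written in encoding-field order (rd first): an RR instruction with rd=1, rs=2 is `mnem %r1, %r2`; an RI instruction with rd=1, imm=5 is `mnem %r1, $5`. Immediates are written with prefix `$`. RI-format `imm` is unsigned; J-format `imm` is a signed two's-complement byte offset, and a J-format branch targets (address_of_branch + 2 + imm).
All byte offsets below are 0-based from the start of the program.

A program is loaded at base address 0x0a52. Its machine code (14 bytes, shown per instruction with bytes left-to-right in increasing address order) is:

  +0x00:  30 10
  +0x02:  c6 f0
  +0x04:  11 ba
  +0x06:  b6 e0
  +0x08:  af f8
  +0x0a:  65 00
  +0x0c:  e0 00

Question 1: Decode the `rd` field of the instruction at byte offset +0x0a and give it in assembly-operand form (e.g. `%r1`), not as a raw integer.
%r5

+0x0a: 65 00 ⇒ word 0x6500 (big)
  opcode bits[15:12]=0x6: incr/R
  rd: (w>>8)&0xf=0x5 → %r5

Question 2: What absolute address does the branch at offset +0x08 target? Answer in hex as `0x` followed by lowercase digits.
0x0a54

@+08  big-endian(af f8) = 0xaff8
  top 4b → 0xa → call [J]
  imm@[11:0]=0xff8 (s12→-8) ⇒ $-8
  target = base 0x0a52 + off 0x08 + 2 + imm -8 = 0x0a54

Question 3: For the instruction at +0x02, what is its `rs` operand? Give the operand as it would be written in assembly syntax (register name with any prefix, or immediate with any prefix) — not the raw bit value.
[02] c6 f0 → 0xc6f0
  op=0xc6f0>>12=0xc ⇒ srl (RR)
  [11:8] rd=6 = %r6
  [7:4] rs=15 = %r15

%r15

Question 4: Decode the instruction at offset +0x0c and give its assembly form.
return

off 0x0c: read e0 00 as big → 0xe000
  top 4b → 0xe → return [N]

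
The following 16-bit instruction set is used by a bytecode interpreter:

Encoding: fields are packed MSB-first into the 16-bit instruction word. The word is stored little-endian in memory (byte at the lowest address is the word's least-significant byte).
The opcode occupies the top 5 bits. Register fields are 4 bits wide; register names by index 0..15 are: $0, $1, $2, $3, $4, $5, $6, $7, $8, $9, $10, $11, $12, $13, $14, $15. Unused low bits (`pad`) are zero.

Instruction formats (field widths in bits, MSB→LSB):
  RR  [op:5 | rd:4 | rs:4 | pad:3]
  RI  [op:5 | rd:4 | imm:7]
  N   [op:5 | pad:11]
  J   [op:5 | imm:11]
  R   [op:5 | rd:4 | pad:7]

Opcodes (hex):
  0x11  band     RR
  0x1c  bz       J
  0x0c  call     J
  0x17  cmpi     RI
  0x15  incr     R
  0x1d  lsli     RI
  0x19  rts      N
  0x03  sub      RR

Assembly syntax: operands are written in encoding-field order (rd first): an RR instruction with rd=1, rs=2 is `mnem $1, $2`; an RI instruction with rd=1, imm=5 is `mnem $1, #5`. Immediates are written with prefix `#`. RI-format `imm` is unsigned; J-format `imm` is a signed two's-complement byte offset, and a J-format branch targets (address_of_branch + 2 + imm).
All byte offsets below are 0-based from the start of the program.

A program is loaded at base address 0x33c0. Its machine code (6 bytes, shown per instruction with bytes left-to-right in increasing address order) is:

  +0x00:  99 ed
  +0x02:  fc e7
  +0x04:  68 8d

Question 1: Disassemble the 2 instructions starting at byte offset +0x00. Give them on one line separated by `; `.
+0x00: 99 ed ⇒ word 0xed99 (little)
  opcode bits[15:11]=0x1d: lsli/RI
  [10:7] rd=11 = $11
  [6:0] imm=25 = #25
+0x02: fc e7 ⇒ word 0xe7fc (little)
  opcode bits[15:11]=0x1c: bz/J
  [10:0] imm=2044 (s11→-4) = #-4

lsli $11, #25; bz #-4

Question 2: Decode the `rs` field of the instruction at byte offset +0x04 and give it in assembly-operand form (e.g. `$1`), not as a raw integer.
@+04  little-endian(68 8d) = 0x8d68
  top 5b → 0x11 → band [RR]
  [10:7] rd=10 = $10
  [6:3] rs=13 = $13

$13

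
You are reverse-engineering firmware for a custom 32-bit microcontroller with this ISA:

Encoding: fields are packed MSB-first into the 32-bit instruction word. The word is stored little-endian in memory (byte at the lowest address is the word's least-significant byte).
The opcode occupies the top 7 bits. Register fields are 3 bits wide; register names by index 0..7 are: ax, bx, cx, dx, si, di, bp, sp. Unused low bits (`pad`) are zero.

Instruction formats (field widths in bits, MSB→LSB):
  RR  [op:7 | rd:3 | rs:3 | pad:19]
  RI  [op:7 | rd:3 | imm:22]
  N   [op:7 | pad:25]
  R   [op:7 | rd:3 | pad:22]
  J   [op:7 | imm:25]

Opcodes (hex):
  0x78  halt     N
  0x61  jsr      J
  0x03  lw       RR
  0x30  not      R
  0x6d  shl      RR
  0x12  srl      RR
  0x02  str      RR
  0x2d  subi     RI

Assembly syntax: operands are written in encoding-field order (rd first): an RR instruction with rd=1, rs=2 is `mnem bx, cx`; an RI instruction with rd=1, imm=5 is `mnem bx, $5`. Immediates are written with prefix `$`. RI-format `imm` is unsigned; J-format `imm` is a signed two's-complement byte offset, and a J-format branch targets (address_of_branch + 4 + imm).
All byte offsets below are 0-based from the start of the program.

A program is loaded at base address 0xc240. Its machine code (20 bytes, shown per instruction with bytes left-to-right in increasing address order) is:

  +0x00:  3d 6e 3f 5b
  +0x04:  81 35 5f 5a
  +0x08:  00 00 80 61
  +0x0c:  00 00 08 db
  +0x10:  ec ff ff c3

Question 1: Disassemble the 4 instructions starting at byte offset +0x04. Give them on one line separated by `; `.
subi bx, $2045313; not bp; shl si, bx; jsr $-20

@+04  little-endian(81 35 5f 5a) = 0x5a5f3581
  top 7b → 0x2d → subi [RI]
  rd: (w>>22)&0x7=0x1 → bx
  imm: (w>>0)&0x3fffff=0x1f3581 → $2045313
@+08  little-endian(00 00 80 61) = 0x61800000
  top 7b → 0x30 → not [R]
  rd: (w>>22)&0x7=0x6 → bp
@+0c  little-endian(00 00 08 db) = 0xdb080000
  top 7b → 0x6d → shl [RR]
  rd: (w>>22)&0x7=0x4 → si
  rs: (w>>19)&0x7=0x1 → bx
@+10  little-endian(ec ff ff c3) = 0xc3ffffec
  top 7b → 0x61 → jsr [J]
  imm: (w>>0)&0x1ffffff=0x1ffffec (s25→-20) → $-20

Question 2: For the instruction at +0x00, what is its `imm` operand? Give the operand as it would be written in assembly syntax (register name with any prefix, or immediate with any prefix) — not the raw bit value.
$4156989

off 0x00: read 3d 6e 3f 5b as little → 0x5b3f6e3d
  top 7b → 0x2d → subi [RI]
  rd: (w>>22)&0x7=0x4 → si
  imm: (w>>0)&0x3fffff=0x3f6e3d → $4156989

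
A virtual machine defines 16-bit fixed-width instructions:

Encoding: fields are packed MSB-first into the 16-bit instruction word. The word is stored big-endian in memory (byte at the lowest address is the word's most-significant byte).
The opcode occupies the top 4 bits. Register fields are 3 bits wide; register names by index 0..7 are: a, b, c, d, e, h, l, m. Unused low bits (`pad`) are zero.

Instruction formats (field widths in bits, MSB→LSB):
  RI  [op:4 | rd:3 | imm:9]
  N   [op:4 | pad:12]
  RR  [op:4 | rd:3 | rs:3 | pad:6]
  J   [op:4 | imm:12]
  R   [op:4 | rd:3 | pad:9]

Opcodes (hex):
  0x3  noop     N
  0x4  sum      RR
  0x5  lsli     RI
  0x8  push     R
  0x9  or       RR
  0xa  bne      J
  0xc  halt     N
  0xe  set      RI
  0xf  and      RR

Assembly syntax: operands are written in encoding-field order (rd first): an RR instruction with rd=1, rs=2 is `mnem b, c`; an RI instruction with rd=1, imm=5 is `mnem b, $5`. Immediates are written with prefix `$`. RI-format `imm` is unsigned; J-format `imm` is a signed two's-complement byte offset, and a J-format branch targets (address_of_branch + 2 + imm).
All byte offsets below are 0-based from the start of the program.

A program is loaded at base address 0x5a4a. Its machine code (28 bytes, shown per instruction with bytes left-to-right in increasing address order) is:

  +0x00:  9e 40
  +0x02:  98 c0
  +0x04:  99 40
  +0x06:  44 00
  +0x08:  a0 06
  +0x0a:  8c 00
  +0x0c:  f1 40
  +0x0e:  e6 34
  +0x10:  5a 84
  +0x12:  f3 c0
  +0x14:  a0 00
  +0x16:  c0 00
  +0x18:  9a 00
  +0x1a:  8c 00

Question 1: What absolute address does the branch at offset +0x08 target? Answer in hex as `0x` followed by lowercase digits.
0x5a5a

off 0x08: read a0 06 as big → 0xa006
  top 4b → 0xa → bne [J]
  imm: (w>>0)&0xfff=0x6 → $6
  target = base 0x5a4a + off 0x08 + 2 + imm 6 = 0x5a5a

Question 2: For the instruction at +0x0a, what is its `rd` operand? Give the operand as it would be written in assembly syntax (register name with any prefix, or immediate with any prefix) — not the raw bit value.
+0x0a: 8c 00 ⇒ word 0x8c00 (big)
  opcode bits[15:12]=0x8: push/R
  [11:9] rd=6 = l

l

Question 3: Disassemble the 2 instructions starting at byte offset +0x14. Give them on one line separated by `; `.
bne $0; halt

[14] a0 00 → 0xa000
  opcode bits[15:12]=0xa: bne/J
  imm@[11:0]=0x0 ⇒ $0
[16] c0 00 → 0xc000
  opcode bits[15:12]=0xc: halt/N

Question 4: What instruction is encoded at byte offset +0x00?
off 0x00: read 9e 40 as big → 0x9e40
  op=0x9e40>>12=0x9 ⇒ or (RR)
  rd@[11:9]=0x7 ⇒ m
  rs@[8:6]=0x1 ⇒ b

or m, b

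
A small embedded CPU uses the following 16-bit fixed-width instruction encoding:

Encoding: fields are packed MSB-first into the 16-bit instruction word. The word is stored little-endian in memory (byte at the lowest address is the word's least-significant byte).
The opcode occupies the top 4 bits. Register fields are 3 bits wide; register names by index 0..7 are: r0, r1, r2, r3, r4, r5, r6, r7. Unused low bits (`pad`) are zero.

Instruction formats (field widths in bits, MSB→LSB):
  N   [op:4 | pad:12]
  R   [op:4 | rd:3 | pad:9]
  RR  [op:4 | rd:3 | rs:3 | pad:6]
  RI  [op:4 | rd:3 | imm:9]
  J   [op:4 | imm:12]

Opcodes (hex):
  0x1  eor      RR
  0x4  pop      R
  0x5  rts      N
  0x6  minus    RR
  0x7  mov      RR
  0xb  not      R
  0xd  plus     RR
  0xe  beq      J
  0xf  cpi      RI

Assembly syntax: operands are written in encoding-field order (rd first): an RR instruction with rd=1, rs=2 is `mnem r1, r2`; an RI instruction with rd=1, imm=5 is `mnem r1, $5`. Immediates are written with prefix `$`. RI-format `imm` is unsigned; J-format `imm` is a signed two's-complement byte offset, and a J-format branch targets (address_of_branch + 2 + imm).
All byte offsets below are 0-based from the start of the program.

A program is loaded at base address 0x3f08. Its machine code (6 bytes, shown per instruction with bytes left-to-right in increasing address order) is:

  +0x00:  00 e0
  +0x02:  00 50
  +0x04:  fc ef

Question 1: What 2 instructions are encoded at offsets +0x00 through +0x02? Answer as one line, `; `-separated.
beq $0; rts

+0x00: 00 e0 ⇒ word 0xe000 (little)
  top 4b → 0xe → beq [J]
  [11:0] imm=0 = $0
+0x02: 00 50 ⇒ word 0x5000 (little)
  top 4b → 0x5 → rts [N]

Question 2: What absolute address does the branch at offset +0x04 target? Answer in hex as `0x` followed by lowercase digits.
@+04  little-endian(fc ef) = 0xeffc
  opcode bits[15:12]=0xe: beq/J
  imm@[11:0]=0xffc (s12→-4) ⇒ $-4
  target = base 0x3f08 + off 0x04 + 2 + imm -4 = 0x3f0a

0x3f0a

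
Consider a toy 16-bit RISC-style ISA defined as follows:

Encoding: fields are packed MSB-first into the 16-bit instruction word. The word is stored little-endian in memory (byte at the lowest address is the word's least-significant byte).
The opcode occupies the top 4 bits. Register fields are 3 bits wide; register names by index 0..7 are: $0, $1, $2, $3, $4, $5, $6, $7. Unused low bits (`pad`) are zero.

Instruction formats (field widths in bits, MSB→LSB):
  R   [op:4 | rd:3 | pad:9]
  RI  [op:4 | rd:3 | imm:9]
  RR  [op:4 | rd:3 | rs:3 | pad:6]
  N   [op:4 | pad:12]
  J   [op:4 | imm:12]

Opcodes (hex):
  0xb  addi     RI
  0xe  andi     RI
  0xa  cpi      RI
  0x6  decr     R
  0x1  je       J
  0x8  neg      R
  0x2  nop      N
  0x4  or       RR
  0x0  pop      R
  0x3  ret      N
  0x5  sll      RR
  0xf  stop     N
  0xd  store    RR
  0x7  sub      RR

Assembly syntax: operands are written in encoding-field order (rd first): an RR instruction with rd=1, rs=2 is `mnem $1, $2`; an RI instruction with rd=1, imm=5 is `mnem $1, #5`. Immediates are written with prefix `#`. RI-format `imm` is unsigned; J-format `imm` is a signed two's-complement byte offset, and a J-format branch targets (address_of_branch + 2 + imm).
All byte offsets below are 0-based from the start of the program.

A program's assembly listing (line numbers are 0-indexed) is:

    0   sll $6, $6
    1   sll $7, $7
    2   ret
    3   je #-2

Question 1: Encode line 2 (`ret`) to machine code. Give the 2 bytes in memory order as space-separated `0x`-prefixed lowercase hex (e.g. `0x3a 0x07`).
0x00 0x30

line 2 (ret): pack op=0x3:4|pad=0:12 = 0x3000; little→ 00 30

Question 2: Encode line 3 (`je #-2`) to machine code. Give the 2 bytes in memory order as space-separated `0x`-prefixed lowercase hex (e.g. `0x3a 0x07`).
3. je fields op=0x1:4|imm=-2:12 → word 1ffeh → fe 1f

0xfe 0x1f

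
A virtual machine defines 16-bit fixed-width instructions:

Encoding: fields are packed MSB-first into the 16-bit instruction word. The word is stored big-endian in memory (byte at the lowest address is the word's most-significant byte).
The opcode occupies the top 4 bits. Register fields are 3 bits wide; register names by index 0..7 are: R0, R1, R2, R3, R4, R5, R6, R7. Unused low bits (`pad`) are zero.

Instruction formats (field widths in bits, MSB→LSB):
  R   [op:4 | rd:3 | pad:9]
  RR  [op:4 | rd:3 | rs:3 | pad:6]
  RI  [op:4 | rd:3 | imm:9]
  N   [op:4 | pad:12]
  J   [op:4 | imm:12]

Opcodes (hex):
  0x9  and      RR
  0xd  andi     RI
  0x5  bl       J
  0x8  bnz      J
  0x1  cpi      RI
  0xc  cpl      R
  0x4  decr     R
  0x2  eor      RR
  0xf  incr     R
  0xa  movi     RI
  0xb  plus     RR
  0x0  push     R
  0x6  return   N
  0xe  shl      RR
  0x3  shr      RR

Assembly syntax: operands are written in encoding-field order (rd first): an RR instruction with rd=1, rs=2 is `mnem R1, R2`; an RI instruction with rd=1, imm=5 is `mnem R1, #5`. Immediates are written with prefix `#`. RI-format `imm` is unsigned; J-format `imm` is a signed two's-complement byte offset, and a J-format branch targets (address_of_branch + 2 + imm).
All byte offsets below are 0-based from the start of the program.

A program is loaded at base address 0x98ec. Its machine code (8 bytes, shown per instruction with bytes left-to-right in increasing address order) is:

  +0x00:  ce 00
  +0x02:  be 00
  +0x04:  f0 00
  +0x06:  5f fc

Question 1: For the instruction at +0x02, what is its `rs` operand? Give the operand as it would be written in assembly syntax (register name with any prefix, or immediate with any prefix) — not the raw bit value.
R0

off 0x02: read be 00 as big → 0xbe00
  opcode bits[15:12]=0xb: plus/RR
  [11:9] rd=7 = R7
  [8:6] rs=0 = R0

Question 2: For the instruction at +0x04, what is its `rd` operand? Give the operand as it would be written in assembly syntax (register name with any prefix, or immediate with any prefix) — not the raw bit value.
[04] f0 00 → 0xf000
  top 4b → 0xf → incr [R]
  rd@[11:9]=0x0 ⇒ R0

R0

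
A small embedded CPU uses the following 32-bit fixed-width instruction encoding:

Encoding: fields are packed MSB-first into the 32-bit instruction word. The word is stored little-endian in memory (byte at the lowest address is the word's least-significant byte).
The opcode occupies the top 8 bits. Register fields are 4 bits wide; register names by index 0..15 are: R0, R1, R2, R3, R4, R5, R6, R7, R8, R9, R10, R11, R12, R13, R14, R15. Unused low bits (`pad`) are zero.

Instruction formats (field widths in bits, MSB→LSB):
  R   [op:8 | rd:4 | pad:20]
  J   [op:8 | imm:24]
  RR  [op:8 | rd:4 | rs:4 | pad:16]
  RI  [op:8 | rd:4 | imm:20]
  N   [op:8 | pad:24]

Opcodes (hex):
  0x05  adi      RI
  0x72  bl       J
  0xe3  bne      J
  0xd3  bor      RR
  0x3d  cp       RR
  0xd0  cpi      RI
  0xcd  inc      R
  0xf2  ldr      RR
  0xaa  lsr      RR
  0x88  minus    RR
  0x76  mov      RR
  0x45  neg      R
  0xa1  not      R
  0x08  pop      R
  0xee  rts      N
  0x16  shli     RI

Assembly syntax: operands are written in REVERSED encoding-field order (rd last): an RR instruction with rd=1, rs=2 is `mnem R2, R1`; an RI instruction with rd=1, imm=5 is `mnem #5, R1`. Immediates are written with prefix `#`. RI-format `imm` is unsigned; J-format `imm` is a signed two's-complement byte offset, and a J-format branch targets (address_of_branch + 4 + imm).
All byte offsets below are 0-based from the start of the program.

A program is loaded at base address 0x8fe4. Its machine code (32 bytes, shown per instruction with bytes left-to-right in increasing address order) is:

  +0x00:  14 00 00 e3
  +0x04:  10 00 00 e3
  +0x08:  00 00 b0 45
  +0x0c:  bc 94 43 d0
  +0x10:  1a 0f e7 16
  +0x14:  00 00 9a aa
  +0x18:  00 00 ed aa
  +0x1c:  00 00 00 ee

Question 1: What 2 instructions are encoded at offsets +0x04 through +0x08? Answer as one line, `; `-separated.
+0x04: 10 00 00 e3 ⇒ word 0xe3000010 (little)
  op=0xe3000010>>24=0xe3 ⇒ bne (J)
  [23:0] imm=16 = #16
+0x08: 00 00 b0 45 ⇒ word 0x45b00000 (little)
  op=0x45b00000>>24=0x45 ⇒ neg (R)
  [23:20] rd=11 = R11

bne #16; neg R11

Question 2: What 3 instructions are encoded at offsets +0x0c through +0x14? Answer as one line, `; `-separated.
cpi #234684, R4; shli #462618, R14; lsr R10, R9

[0c] bc 94 43 d0 → 0xd04394bc
  op=0xd04394bc>>24=0xd0 ⇒ cpi (RI)
  rd@[23:20]=0x4 ⇒ R4
  imm@[19:0]=0x394bc ⇒ #234684
[10] 1a 0f e7 16 → 0x16e70f1a
  op=0x16e70f1a>>24=0x16 ⇒ shli (RI)
  rd@[23:20]=0xe ⇒ R14
  imm@[19:0]=0x70f1a ⇒ #462618
[14] 00 00 9a aa → 0xaa9a0000
  op=0xaa9a0000>>24=0xaa ⇒ lsr (RR)
  rd@[23:20]=0x9 ⇒ R9
  rs@[19:16]=0xa ⇒ R10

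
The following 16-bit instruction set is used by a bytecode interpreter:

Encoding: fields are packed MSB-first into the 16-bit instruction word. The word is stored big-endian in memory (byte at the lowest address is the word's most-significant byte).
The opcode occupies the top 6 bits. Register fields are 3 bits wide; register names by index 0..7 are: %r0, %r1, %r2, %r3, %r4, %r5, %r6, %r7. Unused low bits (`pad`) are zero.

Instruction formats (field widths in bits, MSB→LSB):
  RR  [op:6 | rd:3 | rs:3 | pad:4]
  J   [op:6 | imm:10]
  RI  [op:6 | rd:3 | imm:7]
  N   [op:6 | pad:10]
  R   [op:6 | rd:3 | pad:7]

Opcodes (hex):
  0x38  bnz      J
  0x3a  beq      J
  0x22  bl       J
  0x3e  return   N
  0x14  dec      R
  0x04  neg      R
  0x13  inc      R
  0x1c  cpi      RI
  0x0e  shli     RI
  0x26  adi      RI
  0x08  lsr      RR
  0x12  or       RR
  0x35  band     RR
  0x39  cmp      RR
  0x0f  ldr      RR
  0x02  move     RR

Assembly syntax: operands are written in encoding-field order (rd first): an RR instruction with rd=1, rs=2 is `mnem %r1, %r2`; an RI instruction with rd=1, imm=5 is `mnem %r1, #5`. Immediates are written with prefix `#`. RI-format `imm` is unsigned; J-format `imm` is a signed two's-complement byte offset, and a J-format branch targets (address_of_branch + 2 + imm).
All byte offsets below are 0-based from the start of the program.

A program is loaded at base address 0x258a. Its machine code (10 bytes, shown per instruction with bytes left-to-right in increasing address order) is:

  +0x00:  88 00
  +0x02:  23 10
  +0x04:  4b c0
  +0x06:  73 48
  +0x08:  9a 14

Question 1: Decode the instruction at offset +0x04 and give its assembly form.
or %r7, %r4

[04] 4b c0 → 0x4bc0
  op=0x4bc0>>10=0x12 ⇒ or (RR)
  [9:7] rd=7 = %r7
  [6:4] rs=4 = %r4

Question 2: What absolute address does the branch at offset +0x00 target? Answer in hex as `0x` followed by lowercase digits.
0x258c

+0x00: 88 00 ⇒ word 0x8800 (big)
  top 6b → 0x22 → bl [J]
  [9:0] imm=0 = #0
  target = base 0x258a + off 0x00 + 2 + imm 0 = 0x258c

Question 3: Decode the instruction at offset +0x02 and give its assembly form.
@+02  big-endian(23 10) = 0x2310
  opcode bits[15:10]=0x8: lsr/RR
  rd: (w>>7)&0x7=0x6 → %r6
  rs: (w>>4)&0x7=0x1 → %r1

lsr %r6, %r1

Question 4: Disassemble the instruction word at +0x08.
adi %r4, #20

@+08  big-endian(9a 14) = 0x9a14
  op=0x9a14>>10=0x26 ⇒ adi (RI)
  rd: (w>>7)&0x7=0x4 → %r4
  imm: (w>>0)&0x7f=0x14 → #20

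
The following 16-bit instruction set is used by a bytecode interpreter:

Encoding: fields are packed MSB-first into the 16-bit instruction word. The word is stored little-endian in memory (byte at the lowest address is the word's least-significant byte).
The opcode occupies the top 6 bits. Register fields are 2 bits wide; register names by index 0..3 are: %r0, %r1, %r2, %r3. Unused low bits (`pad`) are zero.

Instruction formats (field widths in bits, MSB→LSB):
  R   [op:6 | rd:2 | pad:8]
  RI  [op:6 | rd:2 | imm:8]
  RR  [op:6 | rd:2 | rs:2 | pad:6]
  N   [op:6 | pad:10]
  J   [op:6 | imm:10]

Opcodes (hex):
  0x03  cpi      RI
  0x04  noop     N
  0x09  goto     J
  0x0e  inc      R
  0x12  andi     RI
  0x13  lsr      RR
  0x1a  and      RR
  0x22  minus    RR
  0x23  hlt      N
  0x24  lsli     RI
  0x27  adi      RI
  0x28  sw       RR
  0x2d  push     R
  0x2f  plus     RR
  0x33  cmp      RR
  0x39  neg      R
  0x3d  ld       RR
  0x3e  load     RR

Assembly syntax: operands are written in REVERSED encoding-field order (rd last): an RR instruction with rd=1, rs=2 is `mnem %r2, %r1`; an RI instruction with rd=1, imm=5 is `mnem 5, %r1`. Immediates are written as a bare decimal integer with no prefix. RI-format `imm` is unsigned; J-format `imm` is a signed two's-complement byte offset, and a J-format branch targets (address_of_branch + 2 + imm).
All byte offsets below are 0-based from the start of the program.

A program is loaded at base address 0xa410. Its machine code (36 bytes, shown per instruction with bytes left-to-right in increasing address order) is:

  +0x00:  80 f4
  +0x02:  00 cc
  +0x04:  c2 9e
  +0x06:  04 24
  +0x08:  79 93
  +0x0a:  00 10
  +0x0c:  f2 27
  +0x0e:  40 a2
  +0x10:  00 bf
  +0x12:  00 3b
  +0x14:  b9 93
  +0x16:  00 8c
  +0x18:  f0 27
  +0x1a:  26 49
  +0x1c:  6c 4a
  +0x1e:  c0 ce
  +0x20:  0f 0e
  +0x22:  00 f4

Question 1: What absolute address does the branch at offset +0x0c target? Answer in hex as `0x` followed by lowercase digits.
0xa410

[0c] f2 27 → 0x27f2
  op=0x27f2>>10=0x9 ⇒ goto (J)
  imm: (w>>0)&0x3ff=0x3f2 (s10→-14) → -14
  target = base 0xa410 + off 0x0c + 2 + imm -14 = 0xa410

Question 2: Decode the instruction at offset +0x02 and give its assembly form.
cmp %r0, %r0

@+02  little-endian(00 cc) = 0xcc00
  opcode bits[15:10]=0x33: cmp/RR
  [9:8] rd=0 = %r0
  [7:6] rs=0 = %r0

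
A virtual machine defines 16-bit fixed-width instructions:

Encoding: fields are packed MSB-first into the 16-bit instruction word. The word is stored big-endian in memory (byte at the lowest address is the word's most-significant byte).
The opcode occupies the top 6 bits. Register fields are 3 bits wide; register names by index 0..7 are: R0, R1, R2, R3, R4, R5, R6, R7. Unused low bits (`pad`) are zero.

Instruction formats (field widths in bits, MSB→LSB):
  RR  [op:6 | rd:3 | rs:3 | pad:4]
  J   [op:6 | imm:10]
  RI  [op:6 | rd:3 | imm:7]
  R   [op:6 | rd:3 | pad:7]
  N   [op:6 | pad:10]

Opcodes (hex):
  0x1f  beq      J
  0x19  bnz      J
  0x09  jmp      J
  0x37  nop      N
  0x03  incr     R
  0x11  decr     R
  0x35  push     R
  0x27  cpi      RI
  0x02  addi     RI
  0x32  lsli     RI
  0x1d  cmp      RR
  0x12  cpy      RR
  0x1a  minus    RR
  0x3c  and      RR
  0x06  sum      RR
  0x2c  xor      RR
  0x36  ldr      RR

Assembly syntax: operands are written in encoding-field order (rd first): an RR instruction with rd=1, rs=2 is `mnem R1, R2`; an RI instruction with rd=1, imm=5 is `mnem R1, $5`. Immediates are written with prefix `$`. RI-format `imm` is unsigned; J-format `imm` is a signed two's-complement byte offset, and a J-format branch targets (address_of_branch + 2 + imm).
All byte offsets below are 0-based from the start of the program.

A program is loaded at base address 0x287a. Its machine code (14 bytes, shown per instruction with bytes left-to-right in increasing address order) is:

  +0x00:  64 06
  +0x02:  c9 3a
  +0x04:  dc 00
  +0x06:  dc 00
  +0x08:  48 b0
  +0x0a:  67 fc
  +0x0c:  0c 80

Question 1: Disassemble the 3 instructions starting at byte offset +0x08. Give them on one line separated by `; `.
off 0x08: read 48 b0 as big → 0x48b0
  op=0x48b0>>10=0x12 ⇒ cpy (RR)
  rd@[9:7]=0x1 ⇒ R1
  rs@[6:4]=0x3 ⇒ R3
off 0x0a: read 67 fc as big → 0x67fc
  op=0x67fc>>10=0x19 ⇒ bnz (J)
  imm@[9:0]=0x3fc (s10→-4) ⇒ $-4
off 0x0c: read 0c 80 as big → 0x0c80
  op=0x0c80>>10=0x3 ⇒ incr (R)
  rd@[9:7]=0x1 ⇒ R1

cpy R1, R3; bnz $-4; incr R1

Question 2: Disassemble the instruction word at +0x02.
lsli R2, $58

off 0x02: read c9 3a as big → 0xc93a
  top 6b → 0x32 → lsli [RI]
  [9:7] rd=2 = R2
  [6:0] imm=58 = $58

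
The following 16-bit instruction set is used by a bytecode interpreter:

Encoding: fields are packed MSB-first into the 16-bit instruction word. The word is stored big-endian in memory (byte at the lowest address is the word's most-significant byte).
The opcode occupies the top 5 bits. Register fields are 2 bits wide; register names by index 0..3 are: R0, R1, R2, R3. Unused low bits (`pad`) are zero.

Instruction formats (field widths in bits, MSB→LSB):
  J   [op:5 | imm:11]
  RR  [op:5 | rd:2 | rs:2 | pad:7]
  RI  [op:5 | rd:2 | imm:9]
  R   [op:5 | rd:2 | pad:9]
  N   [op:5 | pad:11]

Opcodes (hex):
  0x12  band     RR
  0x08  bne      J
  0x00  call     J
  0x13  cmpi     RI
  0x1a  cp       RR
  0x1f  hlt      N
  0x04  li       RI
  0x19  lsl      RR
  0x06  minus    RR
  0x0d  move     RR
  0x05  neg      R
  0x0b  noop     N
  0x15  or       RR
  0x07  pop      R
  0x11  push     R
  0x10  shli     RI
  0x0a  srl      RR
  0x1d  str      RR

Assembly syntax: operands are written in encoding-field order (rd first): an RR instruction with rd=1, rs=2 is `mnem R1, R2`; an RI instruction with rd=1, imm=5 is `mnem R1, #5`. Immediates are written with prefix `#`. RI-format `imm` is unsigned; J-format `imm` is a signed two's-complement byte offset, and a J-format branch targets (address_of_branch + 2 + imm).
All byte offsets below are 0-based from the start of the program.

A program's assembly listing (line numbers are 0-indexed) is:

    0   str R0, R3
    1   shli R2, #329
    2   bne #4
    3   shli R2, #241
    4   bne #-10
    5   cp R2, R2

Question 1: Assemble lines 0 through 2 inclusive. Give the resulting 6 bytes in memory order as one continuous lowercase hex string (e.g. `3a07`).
L0: str op=0x1d:5|rd=0:2|rs=3:2|pad=0:7 ⇒ 0xe980 ⇒ big e9 80
L1: shli op=0x10:5|rd=2:2|imm=329:9 ⇒ 0x8549 ⇒ big 85 49
L2: bne op=0x8:5|imm=4:11 ⇒ 0x4004 ⇒ big 40 04

e98085494004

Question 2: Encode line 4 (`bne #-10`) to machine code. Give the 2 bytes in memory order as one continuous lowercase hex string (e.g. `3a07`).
47f6

4. bne fields op=0x8:5|imm=-10:11 → word 47f6h → 47 f6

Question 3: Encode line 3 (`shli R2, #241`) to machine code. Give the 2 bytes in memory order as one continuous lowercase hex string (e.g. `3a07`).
3. shli fields op=0x10:5|rd=2:2|imm=241:9 → word 84f1h → 84 f1

84f1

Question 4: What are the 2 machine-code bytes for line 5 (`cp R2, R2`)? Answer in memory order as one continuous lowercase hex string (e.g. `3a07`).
5. cp fields op=0x1a:5|rd=2:2|rs=2:2|pad=0:7 → word d500h → d5 00

d500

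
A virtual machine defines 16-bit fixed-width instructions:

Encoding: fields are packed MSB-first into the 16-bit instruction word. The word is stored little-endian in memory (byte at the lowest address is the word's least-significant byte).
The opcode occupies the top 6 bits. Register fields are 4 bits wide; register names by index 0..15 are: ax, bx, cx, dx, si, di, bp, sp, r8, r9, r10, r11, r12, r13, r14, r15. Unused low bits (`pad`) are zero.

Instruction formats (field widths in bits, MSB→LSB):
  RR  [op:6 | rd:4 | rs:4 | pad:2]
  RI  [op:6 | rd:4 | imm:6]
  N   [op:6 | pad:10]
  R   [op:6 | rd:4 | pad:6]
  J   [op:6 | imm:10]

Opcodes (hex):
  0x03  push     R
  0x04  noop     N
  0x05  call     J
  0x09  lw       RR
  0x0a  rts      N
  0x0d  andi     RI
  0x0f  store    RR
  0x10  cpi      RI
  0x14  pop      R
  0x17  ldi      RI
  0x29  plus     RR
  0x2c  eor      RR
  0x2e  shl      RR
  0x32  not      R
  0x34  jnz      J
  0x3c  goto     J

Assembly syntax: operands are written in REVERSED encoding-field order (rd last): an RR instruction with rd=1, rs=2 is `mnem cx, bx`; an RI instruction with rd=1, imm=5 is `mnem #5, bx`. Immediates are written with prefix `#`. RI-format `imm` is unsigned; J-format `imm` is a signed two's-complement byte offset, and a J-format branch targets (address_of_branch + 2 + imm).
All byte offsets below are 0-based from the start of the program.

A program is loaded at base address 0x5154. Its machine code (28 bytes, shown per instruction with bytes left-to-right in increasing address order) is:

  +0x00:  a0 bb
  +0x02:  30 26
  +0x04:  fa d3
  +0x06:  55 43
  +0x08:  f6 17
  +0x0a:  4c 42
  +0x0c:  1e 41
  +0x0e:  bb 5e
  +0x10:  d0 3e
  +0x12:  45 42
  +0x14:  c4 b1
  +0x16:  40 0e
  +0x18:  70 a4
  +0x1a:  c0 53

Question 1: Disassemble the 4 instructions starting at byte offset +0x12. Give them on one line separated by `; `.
[12] 45 42 → 0x4245
  op=0x4245>>10=0x10 ⇒ cpi (RI)
  [9:6] rd=9 = r9
  [5:0] imm=5 = #5
[14] c4 b1 → 0xb1c4
  op=0xb1c4>>10=0x2c ⇒ eor (RR)
  [9:6] rd=7 = sp
  [5:2] rs=1 = bx
[16] 40 0e → 0x0e40
  op=0x0e40>>10=0x3 ⇒ push (R)
  [9:6] rd=9 = r9
[18] 70 a4 → 0xa470
  op=0xa470>>10=0x29 ⇒ plus (RR)
  [9:6] rd=1 = bx
  [5:2] rs=12 = r12

cpi #5, r9; eor bx, sp; push r9; plus r12, bx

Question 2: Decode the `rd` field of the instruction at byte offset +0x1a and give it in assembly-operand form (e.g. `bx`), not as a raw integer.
r15

[1a] c0 53 → 0x53c0
  opcode bits[15:10]=0x14: pop/R
  rd@[9:6]=0xf ⇒ r15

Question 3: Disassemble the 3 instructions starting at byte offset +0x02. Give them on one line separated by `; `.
lw r12, r8; jnz #-6; cpi #21, r13

@+02  little-endian(30 26) = 0x2630
  opcode bits[15:10]=0x9: lw/RR
  rd@[9:6]=0x8 ⇒ r8
  rs@[5:2]=0xc ⇒ r12
@+04  little-endian(fa d3) = 0xd3fa
  opcode bits[15:10]=0x34: jnz/J
  imm@[9:0]=0x3fa (s10→-6) ⇒ #-6
@+06  little-endian(55 43) = 0x4355
  opcode bits[15:10]=0x10: cpi/RI
  rd@[9:6]=0xd ⇒ r13
  imm@[5:0]=0x15 ⇒ #21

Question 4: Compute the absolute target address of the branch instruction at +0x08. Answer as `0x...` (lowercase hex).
@+08  little-endian(f6 17) = 0x17f6
  op=0x17f6>>10=0x5 ⇒ call (J)
  imm@[9:0]=0x3f6 (s10→-10) ⇒ #-10
  target = base 0x5154 + off 0x08 + 2 + imm -10 = 0x5154

0x5154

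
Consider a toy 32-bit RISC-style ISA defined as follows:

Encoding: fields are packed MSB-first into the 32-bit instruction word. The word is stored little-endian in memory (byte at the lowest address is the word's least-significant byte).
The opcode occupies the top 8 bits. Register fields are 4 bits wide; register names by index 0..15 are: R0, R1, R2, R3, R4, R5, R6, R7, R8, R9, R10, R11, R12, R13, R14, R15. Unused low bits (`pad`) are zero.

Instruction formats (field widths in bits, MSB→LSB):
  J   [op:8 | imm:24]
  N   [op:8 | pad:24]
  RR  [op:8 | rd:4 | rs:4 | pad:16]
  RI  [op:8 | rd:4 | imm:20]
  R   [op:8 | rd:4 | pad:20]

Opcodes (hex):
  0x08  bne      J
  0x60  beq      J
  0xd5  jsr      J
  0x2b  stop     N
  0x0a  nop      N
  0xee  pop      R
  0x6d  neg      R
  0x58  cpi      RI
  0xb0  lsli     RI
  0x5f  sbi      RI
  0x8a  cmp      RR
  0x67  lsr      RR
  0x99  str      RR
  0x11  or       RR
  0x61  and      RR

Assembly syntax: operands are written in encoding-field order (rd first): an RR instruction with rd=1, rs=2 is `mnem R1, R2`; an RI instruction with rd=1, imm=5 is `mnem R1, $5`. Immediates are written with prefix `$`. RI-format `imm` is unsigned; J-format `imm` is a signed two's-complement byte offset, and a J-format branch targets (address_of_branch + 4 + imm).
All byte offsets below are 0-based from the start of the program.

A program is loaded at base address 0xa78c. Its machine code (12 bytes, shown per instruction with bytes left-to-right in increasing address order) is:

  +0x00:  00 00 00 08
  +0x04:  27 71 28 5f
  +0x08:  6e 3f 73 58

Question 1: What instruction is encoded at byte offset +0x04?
sbi R2, $553255

off 0x04: read 27 71 28 5f as little → 0x5f287127
  top 8b → 0x5f → sbi [RI]
  rd@[23:20]=0x2 ⇒ R2
  imm@[19:0]=0x87127 ⇒ $553255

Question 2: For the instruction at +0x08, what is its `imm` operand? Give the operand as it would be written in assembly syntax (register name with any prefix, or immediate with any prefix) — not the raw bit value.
+0x08: 6e 3f 73 58 ⇒ word 0x58733f6e (little)
  top 8b → 0x58 → cpi [RI]
  rd@[23:20]=0x7 ⇒ R7
  imm@[19:0]=0x33f6e ⇒ $212846

$212846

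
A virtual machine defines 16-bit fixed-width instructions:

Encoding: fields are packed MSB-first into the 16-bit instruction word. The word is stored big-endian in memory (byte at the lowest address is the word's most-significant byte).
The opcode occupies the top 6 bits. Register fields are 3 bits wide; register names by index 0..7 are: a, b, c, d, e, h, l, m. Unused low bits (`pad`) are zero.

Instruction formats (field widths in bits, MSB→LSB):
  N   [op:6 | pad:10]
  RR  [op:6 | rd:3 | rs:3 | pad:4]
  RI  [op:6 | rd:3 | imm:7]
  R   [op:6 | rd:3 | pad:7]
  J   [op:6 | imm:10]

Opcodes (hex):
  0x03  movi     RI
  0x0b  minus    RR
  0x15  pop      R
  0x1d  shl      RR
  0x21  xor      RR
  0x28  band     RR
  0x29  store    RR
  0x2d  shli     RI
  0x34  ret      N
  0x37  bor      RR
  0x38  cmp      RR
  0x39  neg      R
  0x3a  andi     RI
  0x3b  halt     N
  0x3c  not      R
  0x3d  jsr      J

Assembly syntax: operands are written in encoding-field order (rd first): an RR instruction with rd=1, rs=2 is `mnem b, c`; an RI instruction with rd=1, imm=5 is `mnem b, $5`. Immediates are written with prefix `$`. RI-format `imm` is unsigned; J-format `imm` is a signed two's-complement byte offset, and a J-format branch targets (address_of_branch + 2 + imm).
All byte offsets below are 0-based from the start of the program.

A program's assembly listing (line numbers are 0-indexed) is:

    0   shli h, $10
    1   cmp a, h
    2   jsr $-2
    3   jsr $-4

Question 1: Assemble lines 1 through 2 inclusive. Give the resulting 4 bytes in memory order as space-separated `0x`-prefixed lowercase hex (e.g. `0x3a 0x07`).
0xe0 0x50 0xf7 0xfe

L1: cmp op=0x38:6|rd=0:3|rs=5:3|pad=0:4 ⇒ 0xe050 ⇒ big e0 50
L2: jsr op=0x3d:6|imm=-2:10 ⇒ 0xf7fe ⇒ big f7 fe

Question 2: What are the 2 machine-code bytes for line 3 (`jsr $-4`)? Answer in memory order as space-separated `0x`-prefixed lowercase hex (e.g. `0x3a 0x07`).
0xf7 0xfc

L3: jsr op=0x3d:6|imm=-4:10 ⇒ 0xf7fc ⇒ big f7 fc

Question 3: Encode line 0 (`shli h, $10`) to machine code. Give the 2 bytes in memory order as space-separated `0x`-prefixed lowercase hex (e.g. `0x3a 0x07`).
line 0 (shli): pack op=0x2d:6|rd=5:3|imm=10:7 = 0xb68a; big→ b6 8a

0xb6 0x8a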